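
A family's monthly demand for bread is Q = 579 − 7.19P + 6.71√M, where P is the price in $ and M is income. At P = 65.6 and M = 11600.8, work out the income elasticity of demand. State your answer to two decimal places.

0.44

At P = 65.6, M = 11600.8: Q = 830.050.
Holding P constant, ∂Q/∂M = 6.71/(2√M) = 0.0311493.
η_M = (∂Q/∂M)·(M/Q) = 0.0311493 × (11600.8/830.050) = 0.44.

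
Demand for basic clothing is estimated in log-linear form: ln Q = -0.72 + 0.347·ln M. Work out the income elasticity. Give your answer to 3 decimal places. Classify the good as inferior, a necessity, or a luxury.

In a log-linear demand, the coefficient on ln M is the income elasticity.
So η = 0.347.
0 < η < 1 ⇒ necessity.

0.347 (necessity)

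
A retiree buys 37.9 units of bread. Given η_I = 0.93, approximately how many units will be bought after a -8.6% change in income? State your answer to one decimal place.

34.9

%ΔQ ≈ η × %ΔI = 0.93 × (-8.6%) = -7.998%.
New Q ≈ 37.9 × (1 − 0.07998) = 34.9.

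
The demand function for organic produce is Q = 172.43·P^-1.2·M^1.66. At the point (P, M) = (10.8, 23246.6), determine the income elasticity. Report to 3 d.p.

For a multiplicative demand Q = A·P^α·M^β, the income elasticity is β everywhere.
Here β = 1.66, so η = 1.660.

1.660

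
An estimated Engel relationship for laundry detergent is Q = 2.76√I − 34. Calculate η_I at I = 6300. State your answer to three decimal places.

At I = 6300: Q = 185.068.
dQ/dI = 2.76/(2√I) = 0.0173864 at this income.
η = (dQ/dI)·(I/Q) = 0.0173864 × (6300/185.068) = 0.592.

0.592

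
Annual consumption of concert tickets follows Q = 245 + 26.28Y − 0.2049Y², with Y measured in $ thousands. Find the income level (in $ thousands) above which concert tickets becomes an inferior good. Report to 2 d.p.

64.13

dQ/dY = 26.28 − 0.4098Y.
The good is inferior where dQ/dY < 0. Setting dQ/dY = 0 gives Y = 26.28 / 0.4098 = 64.13.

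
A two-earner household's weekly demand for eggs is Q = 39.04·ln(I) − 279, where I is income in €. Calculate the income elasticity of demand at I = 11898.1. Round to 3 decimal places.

0.447

At I = 11898.1: Q = 87.357.
dQ/dI = 39.04/I = 0.0032812 at this income.
η = (dQ/dI)·(I/Q) = 0.0032812 × (11898.1/87.357) = 0.447.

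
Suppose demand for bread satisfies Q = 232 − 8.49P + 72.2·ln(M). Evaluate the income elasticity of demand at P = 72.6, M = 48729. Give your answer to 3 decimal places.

0.183

At P = 72.6, M = 48729: Q = 394.955.
Holding P constant, ∂Q/∂M = 72.2/M = 0.00148166.
η_M = (∂Q/∂M)·(M/Q) = 0.00148166 × (48729/394.955) = 0.183.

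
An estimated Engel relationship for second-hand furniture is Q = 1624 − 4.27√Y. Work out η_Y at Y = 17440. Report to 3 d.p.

At Y = 17440: Q = 1060.101.
dQ/dY = -4.27/(2√Y) = -0.0161668 at this income.
η = (dQ/dY)·(Y/Q) = -0.0161668 × (17440/1060.101) = -0.266.

-0.266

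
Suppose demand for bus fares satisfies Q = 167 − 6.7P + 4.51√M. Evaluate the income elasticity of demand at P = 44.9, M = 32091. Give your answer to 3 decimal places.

0.599

At P = 44.9, M = 32091: Q = 674.090.
Holding P constant, ∂Q/∂M = 4.51/(2√M) = 0.0125879.
η_M = (∂Q/∂M)·(M/Q) = 0.0125879 × (32091/674.090) = 0.599.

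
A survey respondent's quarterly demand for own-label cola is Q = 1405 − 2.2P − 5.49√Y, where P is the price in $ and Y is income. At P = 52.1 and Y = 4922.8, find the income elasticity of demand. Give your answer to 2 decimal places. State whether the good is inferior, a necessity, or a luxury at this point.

-0.21 (inferior good)

At P = 52.1, Y = 4922.8: Q = 905.187.
Holding P constant, ∂Q/∂Y = -5.49/(2√Y) = -0.0391234.
η_Y = (∂Q/∂Y)·(Y/Q) = -0.0391234 × (4922.8/905.187) = -0.21.
Since η < 0, this is an inferior good.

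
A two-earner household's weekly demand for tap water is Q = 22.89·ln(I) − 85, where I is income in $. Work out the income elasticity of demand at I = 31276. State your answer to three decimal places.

0.151

At I = 31276: Q = 151.925.
dQ/dI = 22.89/I = 0.000731871 at this income.
η = (dQ/dI)·(I/Q) = 0.000731871 × (31276/151.925) = 0.151.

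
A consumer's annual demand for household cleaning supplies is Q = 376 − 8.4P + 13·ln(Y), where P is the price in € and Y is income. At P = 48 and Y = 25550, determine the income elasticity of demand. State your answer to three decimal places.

At P = 48, Y = 25550: Q = 104.729.
Holding P constant, ∂Q/∂Y = 13/Y = 0.000508806.
η_Y = (∂Q/∂Y)·(Y/Q) = 0.000508806 × (25550/104.729) = 0.124.

0.124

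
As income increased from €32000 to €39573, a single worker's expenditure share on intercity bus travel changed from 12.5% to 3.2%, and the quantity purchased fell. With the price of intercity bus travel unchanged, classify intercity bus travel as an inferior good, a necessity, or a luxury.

inferior good

Quantity demanded falls as income rises, so η < 0.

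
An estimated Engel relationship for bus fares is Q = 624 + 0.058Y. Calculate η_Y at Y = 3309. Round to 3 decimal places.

At Y = 3309: Q = 815.922.
dQ/dY = 0.058.
η = (dQ/dY)·(Y/Q) = 0.058 × (3309/815.922) = 0.235.

0.235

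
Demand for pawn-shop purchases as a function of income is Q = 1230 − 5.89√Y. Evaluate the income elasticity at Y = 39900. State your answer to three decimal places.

-11.001

At Y = 39900: Q = 53.473.
dQ/dY = -5.89/(2√Y) = -0.0147434 at this income.
η = (dQ/dY)·(Y/Q) = -0.0147434 × (39900/53.473) = -11.001.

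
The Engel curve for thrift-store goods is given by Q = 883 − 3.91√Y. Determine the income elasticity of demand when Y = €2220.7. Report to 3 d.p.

-0.132

At Y = 2220.7: Q = 698.744.
dQ/dY = -3.91/(2√Y) = -0.041486 at this income.
η = (dQ/dY)·(Y/Q) = -0.041486 × (2220.7/698.744) = -0.132.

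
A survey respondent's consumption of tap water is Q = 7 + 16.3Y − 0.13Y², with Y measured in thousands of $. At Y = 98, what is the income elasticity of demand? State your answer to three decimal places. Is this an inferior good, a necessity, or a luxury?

At Y = 98: Q = 355.8800.
dQ/dY = 16.3 − 0.26Y = -9.18000.
η = (dQ/dY)·(Y/Q) = -9.18000 × (98/355.8800) = -2.528.
η < 0 ⇒ inferior good.

-2.528 (inferior good)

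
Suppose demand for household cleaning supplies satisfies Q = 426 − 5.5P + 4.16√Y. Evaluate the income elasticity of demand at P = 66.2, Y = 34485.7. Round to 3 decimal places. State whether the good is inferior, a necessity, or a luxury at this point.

At P = 66.2, Y = 34485.7: Q = 834.426.
Holding P constant, ∂Q/∂Y = 4.16/(2√Y) = 0.0112007.
η_Y = (∂Q/∂Y)·(Y/Q) = 0.0112007 × (34485.7/834.426) = 0.463.
Since 0 < η < 1, this is a necessity.

0.463 (necessity)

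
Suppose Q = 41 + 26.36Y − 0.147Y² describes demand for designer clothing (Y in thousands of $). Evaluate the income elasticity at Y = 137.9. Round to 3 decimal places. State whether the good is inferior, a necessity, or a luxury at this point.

At Y = 137.9: Q = 880.6317.
dQ/dY = 26.36 − 0.294Y = -14.18260.
η = (dQ/dY)·(Y/Q) = -14.18260 × (137.9/880.6317) = -2.221.
η < 0 ⇒ inferior good.

-2.221 (inferior good)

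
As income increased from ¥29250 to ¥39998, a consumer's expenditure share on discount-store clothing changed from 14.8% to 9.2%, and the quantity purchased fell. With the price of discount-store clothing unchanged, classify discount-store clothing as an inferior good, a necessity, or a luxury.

Quantity demanded falls as income rises, so η < 0.

inferior good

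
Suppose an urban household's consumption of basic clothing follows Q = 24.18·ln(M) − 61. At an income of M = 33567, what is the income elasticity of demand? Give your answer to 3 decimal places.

0.127

At M = 33567: Q = 190.987.
dQ/dM = 24.18/M = 0.00072035 at this income.
η = (dQ/dM)·(M/Q) = 0.00072035 × (33567/190.987) = 0.127.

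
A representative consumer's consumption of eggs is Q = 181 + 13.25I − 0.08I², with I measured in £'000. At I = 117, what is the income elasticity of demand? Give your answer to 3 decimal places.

-1.006

At I = 117: Q = 636.1300.
dQ/dI = 13.25 − 0.16I = -5.47000.
η = (dQ/dI)·(I/Q) = -5.47000 × (117/636.1300) = -1.006.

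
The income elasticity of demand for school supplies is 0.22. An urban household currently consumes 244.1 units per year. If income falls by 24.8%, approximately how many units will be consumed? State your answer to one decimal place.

%ΔQ ≈ η × %ΔI = 0.22 × (-24.8%) = -5.456%.
New Q ≈ 244.1 × (1 − 0.05456) = 230.8.

230.8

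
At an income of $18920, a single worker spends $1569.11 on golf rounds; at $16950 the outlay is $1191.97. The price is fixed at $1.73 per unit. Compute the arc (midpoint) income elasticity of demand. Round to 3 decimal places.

With a constant price, Q₁ = 1569.11/1.73 = 907.000 and Q₂ = 1191.97/1.73 = 689.000 (equivalently, work directly with expenditure since P cancels).
Midpoint %ΔQ = (1191.97 − 1569.11)/1380.54 = -0.27318; midpoint %ΔI = (16950 − 18920)/17935 = -0.10984.
η = -0.27318 / -0.10984 = 2.487.

2.487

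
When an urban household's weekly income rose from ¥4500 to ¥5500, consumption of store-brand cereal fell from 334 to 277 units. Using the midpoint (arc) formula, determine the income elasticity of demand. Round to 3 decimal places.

ΔQ = 277 − 334 = -57; midpoint Q̄ = (334 + 277)/2 = 305.5.
ΔI = 5500 − 4500 = 1000; midpoint Ī = (4500 + 5500)/2 = 5000.
η = (ΔQ/Q̄) ÷ (ΔI/Ī) = (-57/305.5) ÷ (1000/5000) = -0.933.

-0.933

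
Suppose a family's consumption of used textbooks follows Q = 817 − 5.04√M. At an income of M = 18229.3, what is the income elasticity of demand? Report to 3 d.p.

-2.492

At M = 18229.3: Q = 136.520.
dQ/dM = -5.04/(2√M) = -0.0186645 at this income.
η = (dQ/dM)·(M/Q) = -0.0186645 × (18229.3/136.520) = -2.492.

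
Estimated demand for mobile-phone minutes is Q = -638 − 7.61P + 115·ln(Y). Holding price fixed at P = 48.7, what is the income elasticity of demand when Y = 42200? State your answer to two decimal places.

At P = 48.7, Y = 42200: Q = 216.163.
Holding P constant, ∂Q/∂Y = 115/Y = 0.00272512.
η_Y = (∂Q/∂Y)·(Y/Q) = 0.00272512 × (42200/216.163) = 0.53.

0.53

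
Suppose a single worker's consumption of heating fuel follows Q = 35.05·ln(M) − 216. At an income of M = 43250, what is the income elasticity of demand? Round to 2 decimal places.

0.22

At M = 43250: Q = 158.150.
dQ/dM = 35.05/M = 0.000810405 at this income.
η = (dQ/dM)·(M/Q) = 0.000810405 × (43250/158.150) = 0.22.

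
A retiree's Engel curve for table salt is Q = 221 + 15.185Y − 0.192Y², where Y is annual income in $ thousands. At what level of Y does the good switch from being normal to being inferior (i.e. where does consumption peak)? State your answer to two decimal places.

39.54

dQ/dY = 15.185 − 0.384Y.
The good is inferior where dQ/dY < 0. Setting dQ/dY = 0 gives Y = 15.185 / 0.384 = 39.54.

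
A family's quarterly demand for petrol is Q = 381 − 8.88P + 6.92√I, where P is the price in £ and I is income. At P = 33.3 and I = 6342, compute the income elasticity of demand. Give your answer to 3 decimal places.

0.433

At P = 33.3, I = 6342: Q = 636.382.
Holding P constant, ∂Q/∂I = 6.92/(2√I) = 0.0434473.
η_I = (∂Q/∂I)·(I/Q) = 0.0434473 × (6342/636.382) = 0.433.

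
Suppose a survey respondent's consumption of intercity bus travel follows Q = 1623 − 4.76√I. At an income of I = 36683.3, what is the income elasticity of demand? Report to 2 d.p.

At I = 36683.3: Q = 711.323.
dQ/dI = -4.76/(2√I) = -0.0124263 at this income.
η = (dQ/dI)·(I/Q) = -0.0124263 × (36683.3/711.323) = -0.64.

-0.64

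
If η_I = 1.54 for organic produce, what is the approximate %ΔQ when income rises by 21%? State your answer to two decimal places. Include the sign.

32.34%

%ΔQ ≈ η × %ΔI = 1.54 × 21% = 32.34%.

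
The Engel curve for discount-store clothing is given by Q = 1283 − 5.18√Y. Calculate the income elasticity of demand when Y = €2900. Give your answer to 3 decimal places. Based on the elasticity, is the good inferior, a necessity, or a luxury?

At Y = 2900: Q = 1004.048.
dQ/dY = -5.18/(2√Y) = -0.0480951 at this income.
η = (dQ/dY)·(Y/Q) = -0.0480951 × (2900/1004.048) = -0.139.
Since η < 0, the good is an inferior good.

-0.139 (inferior good)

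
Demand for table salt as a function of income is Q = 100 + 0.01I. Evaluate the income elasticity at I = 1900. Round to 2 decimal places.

At I = 1900: Q = 119.000.
dQ/dI = 0.01.
η = (dQ/dI)·(I/Q) = 0.01 × (1900/119.000) = 0.16.

0.16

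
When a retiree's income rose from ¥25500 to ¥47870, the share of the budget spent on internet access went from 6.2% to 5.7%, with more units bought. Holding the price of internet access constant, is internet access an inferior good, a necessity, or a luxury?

necessity

Quantity rises but the budget share falls as income rises, so 0 < η < 1.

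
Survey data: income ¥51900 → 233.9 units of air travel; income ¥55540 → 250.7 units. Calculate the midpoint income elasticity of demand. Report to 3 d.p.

1.023

ΔQ = 250.7 − 233.9 = 16.8; midpoint Q̄ = (233.9 + 250.7)/2 = 242.3.
ΔI = 55540 − 51900 = 3640; midpoint Ī = (51900 + 55540)/2 = 53720.
η = (ΔQ/Q̄) ÷ (ΔI/Ī) = (16.8/242.3) ÷ (3640/53720) = 1.023.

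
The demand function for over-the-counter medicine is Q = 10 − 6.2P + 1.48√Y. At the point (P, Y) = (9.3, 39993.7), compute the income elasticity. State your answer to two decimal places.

At P = 9.3, Y = 39993.7: Q = 248.317.
Holding P constant, ∂Q/∂Y = 1.48/(2√Y) = 0.00370029.
η_Y = (∂Q/∂Y)·(Y/Q) = 0.00370029 × (39993.7/248.317) = 0.60.

0.60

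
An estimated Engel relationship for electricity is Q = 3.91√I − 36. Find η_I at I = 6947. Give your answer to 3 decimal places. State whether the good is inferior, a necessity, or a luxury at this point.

At I = 6947: Q = 289.893.
dQ/dI = 3.91/(2√I) = 0.0234557 at this income.
η = (dQ/dI)·(I/Q) = 0.0234557 × (6947/289.893) = 0.562.
Since 0 < η < 1, the good is a necessity.

0.562 (necessity)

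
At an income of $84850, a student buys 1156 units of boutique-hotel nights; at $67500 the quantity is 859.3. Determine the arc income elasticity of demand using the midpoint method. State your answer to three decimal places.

ΔQ = 859.3 − 1156 = -296.7; midpoint Q̄ = (1156 + 859.3)/2 = 1007.65.
ΔI = 67500 − 84850 = -17350; midpoint Ī = (84850 + 67500)/2 = 76175.
η = (ΔQ/Q̄) ÷ (ΔI/Ī) = (-296.7/1007.65) ÷ (-17350/76175) = 1.293.

1.293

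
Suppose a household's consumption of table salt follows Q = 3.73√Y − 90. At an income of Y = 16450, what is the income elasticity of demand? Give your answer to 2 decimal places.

0.62

At Y = 16450: Q = 388.401.
dQ/dY = 3.73/(2√Y) = 0.0145411 at this income.
η = (dQ/dY)·(Y/Q) = 0.0145411 × (16450/388.401) = 0.62.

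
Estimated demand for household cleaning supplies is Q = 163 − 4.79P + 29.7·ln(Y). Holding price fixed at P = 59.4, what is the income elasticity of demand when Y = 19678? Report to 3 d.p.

0.173

At P = 59.4, Y = 19678: Q = 172.126.
Holding P constant, ∂Q/∂Y = 29.7/Y = 0.0015093.
η_Y = (∂Q/∂Y)·(Y/Q) = 0.0015093 × (19678/172.126) = 0.173.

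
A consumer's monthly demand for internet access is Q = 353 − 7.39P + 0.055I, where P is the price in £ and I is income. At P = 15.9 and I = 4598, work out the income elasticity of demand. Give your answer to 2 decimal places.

At P = 15.9, I = 4598: Q = 488.389.
Holding P constant, ∂Q/∂I = 0.055.
η_I = (∂Q/∂I)·(I/Q) = 0.055 × (4598/488.389) = 0.52.

0.52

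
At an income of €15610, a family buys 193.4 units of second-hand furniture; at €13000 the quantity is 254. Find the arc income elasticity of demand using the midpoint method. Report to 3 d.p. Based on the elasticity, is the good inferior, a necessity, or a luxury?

ΔQ = 254 − 193.4 = 60.6; midpoint Q̄ = (193.4 + 254)/2 = 223.7.
ΔI = 13000 − 15610 = -2610; midpoint Ī = (15610 + 13000)/2 = 14305.
η = (ΔQ/Q̄) ÷ (ΔI/Ī) = (60.6/223.7) ÷ (-2610/14305) = -1.485.
η < 0 ⇒ inferior good.

-1.485 (inferior good)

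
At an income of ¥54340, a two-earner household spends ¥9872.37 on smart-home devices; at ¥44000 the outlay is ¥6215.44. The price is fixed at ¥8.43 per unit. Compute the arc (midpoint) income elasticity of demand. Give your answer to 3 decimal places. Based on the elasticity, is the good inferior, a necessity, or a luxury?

With a constant price, Q₁ = 9872.37/8.43 = 1171.100 and Q₂ = 6215.44/8.43 = 737.300 (equivalently, work directly with expenditure since P cancels).
Midpoint %ΔQ = (6215.44 − 9872.37)/8043.91 = -0.45462; midpoint %ΔI = (44000 − 54340)/49170 = -0.21029.
η = -0.45462 / -0.21029 = 2.162.
η > 1 ⇒ luxury.

2.162 (luxury)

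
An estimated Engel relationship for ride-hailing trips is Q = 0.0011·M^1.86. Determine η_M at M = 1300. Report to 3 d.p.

For Q = A·M^β the income elasticity is constant and equal to β.
Here β = 1.86, so η = 1.860.

1.860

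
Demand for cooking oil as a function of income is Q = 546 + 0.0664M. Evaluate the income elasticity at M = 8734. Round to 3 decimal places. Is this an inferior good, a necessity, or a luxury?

0.515 (necessity)

At M = 8734: Q = 1125.938.
dQ/dM = 0.0664.
η = (dQ/dM)·(M/Q) = 0.0664 × (8734/1125.938) = 0.515.
Since 0 < η < 1, the good is a necessity.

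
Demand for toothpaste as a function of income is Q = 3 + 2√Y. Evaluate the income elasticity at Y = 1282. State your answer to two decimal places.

At Y = 1282: Q = 74.610.
dQ/dY = 2/(2√Y) = 0.027929 at this income.
η = (dQ/dY)·(Y/Q) = 0.027929 × (1282/74.610) = 0.48.

0.48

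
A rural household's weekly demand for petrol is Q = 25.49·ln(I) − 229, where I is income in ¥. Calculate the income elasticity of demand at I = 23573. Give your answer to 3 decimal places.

At I = 23573: Q = 27.630.
dQ/dI = 25.49/I = 0.00108132 at this income.
η = (dQ/dI)·(I/Q) = 0.00108132 × (23573/27.630) = 0.923.

0.923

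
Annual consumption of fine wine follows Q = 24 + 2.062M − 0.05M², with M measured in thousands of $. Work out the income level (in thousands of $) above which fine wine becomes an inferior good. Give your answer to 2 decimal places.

20.62

dQ/dM = 2.062 − 0.1M.
The good is inferior where dQ/dM < 0. Setting dQ/dM = 0 gives M = 2.062 / 0.1 = 20.62.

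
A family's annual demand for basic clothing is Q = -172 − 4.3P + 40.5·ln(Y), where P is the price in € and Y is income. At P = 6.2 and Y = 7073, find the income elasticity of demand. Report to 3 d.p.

0.253

At P = 6.2, Y = 7073: Q = 160.334.
Holding P constant, ∂Q/∂Y = 40.5/Y = 0.005726.
η_Y = (∂Q/∂Y)·(Y/Q) = 0.005726 × (7073/160.334) = 0.253.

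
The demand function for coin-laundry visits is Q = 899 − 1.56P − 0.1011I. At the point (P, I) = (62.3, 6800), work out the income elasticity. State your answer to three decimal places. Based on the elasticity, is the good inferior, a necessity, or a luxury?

At P = 62.3, I = 6800: Q = 114.332.
Holding P constant, ∂Q/∂I = −0.1011.
η_I = (∂Q/∂I)·(I/Q) = -0.1011 × (6800/114.332) = -6.013.
Since η < 0, this is an inferior good.

-6.013 (inferior good)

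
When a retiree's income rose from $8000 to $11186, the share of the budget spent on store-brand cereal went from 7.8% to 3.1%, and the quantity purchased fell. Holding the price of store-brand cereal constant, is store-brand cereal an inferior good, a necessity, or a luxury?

inferior good

Quantity demanded falls as income rises, so η < 0.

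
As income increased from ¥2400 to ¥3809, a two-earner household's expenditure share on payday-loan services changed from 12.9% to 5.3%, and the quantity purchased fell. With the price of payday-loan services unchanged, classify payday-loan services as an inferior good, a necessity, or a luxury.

inferior good

Quantity demanded falls as income rises, so η < 0.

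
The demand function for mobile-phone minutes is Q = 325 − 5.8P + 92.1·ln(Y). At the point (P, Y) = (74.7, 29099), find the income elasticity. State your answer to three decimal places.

At P = 74.7, Y = 29099: Q = 838.386.
Holding P constant, ∂Q/∂Y = 92.1/Y = 0.00316506.
η_Y = (∂Q/∂Y)·(Y/Q) = 0.00316506 × (29099/838.386) = 0.110.

0.110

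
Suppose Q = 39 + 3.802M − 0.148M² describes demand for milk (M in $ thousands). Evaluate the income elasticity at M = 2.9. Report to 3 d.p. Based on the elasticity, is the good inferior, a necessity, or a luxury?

At M = 2.9: Q = 48.7811.
dQ/dM = 3.802 − 0.296M = 2.94360.
η = (dQ/dM)·(M/Q) = 2.94360 × (2.9/48.7811) = 0.175.
0 < η < 1 ⇒ necessity.

0.175 (necessity)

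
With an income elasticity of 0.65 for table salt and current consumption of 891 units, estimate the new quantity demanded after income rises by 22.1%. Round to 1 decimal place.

1019.0

%ΔQ ≈ η × %ΔI = 0.65 × 22.1% = 14.365%.
New Q ≈ 891 × (1 + 0.14365) = 1019.0.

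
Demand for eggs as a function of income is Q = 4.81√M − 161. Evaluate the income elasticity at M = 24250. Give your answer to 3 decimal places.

At M = 24250: Q = 588.033.
dQ/dM = 4.81/(2√M) = 0.015444 at this income.
η = (dQ/dM)·(M/Q) = 0.015444 × (24250/588.033) = 0.637.

0.637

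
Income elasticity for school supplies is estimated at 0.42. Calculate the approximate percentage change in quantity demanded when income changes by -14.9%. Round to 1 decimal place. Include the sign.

%ΔQ ≈ η × %ΔI = 0.42 × (-14.9%) = -6.3%.

-6.3%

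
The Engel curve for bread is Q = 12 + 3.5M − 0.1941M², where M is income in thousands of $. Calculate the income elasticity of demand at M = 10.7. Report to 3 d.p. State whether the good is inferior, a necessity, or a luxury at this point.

-0.257 (inferior good)

At M = 10.7: Q = 27.2275.
dQ/dM = 3.5 − 0.3882M = -0.65374.
η = (dQ/dM)·(M/Q) = -0.65374 × (10.7/27.2275) = -0.257.
η < 0 ⇒ inferior good.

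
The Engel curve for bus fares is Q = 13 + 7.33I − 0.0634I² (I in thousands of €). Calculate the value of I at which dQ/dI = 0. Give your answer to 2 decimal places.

dQ/dI = 7.33 − 0.1268I.
The good is inferior where dQ/dI < 0. Setting dQ/dI = 0 gives I = 7.33 / 0.1268 = 57.81.

57.81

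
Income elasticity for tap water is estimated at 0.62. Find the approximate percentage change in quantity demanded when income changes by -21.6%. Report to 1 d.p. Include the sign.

-13.4%

%ΔQ ≈ η × %ΔI = 0.62 × (-21.6%) = -13.4%.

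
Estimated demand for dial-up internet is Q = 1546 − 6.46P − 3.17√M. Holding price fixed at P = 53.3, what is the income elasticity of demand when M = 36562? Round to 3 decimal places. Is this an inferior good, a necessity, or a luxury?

At P = 53.3, M = 36562: Q = 595.540.
Holding P constant, ∂Q/∂M = -3.17/(2√M) = -0.00828923.
η_M = (∂Q/∂M)·(M/Q) = -0.00828923 × (36562/595.540) = -0.509.
Since η < 0, this is an inferior good.

-0.509 (inferior good)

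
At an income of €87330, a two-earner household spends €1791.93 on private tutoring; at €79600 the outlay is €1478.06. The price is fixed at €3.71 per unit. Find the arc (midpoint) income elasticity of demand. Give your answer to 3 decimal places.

With a constant price, Q₁ = 1791.93/3.71 = 483.000 and Q₂ = 1478.06/3.71 = 398.399 (equivalently, work directly with expenditure since P cancels).
Midpoint %ΔQ = (1478.06 − 1791.93)/1635.00 = -0.19197; midpoint %ΔI = (79600 − 87330)/83465 = -0.09261.
η = -0.19197 / -0.09261 = 2.073.

2.073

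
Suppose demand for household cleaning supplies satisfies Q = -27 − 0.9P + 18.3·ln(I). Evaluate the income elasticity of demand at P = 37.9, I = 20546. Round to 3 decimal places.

At P = 37.9, I = 20546: Q = 120.617.
Holding P constant, ∂Q/∂I = 18.3/I = 0.000890684.
η_I = (∂Q/∂I)·(I/Q) = 0.000890684 × (20546/120.617) = 0.152.

0.152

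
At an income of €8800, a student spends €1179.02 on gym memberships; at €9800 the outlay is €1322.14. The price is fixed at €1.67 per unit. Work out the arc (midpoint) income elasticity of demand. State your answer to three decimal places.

With a constant price, Q₁ = 1179.02/1.67 = 706.000 and Q₂ = 1322.14/1.67 = 791.701 (equivalently, work directly with expenditure since P cancels).
Midpoint %ΔQ = (1322.14 − 1179.02)/1250.58 = 0.11444; midpoint %ΔI = (9800 − 8800)/9300 = 0.10753.
η = 0.11444 / 0.10753 = 1.064.

1.064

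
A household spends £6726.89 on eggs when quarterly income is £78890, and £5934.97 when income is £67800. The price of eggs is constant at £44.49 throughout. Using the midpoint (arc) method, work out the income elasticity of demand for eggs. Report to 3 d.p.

0.827

With a constant price, Q₁ = 6726.89/44.49 = 151.200 and Q₂ = 5934.97/44.49 = 133.400 (equivalently, work directly with expenditure since P cancels).
Midpoint %ΔQ = (5934.97 − 6726.89)/6330.93 = -0.12509; midpoint %ΔI = (67800 − 78890)/73345 = -0.15120.
η = -0.12509 / -0.15120 = 0.827.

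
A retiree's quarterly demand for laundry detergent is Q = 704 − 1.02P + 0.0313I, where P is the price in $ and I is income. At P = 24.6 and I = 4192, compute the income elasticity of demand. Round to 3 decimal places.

At P = 24.6, I = 4192: Q = 810.118.
Holding P constant, ∂Q/∂I = 0.0313.
η_I = (∂Q/∂I)·(I/Q) = 0.0313 × (4192/810.118) = 0.162.

0.162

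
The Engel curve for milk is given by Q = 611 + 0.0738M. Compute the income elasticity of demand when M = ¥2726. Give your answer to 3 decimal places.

At M = 2726: Q = 812.179.
dQ/dM = 0.0738.
η = (dQ/dM)·(M/Q) = 0.0738 × (2726/812.179) = 0.248.

0.248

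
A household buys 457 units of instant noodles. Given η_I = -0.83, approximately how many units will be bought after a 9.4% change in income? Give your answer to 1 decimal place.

%ΔQ ≈ η × %ΔI = -0.83 × 9.4% = -7.802%.
New Q ≈ 457 × (1 − 0.07802) = 421.3.

421.3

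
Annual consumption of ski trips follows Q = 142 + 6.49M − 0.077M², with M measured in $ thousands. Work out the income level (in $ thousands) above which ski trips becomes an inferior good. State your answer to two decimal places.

42.14

dQ/dM = 6.49 − 0.154M.
The good is inferior where dQ/dM < 0. Setting dQ/dM = 0 gives M = 6.49 / 0.154 = 42.14.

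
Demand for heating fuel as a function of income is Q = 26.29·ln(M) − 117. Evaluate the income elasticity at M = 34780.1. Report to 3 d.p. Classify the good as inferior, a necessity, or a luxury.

At M = 34780.1: Q = 157.909.
dQ/dM = 26.29/M = 0.000755892 at this income.
η = (dQ/dM)·(M/Q) = 0.000755892 × (34780.1/157.909) = 0.166.
Since 0 < η < 1, the good is a necessity.

0.166 (necessity)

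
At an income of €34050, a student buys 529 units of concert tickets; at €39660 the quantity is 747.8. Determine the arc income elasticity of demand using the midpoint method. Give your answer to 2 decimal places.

2.25

ΔQ = 747.8 − 529 = 218.8; midpoint Q̄ = (529 + 747.8)/2 = 638.4.
ΔI = 39660 − 34050 = 5610; midpoint Ī = (34050 + 39660)/2 = 36855.
η = (ΔQ/Q̄) ÷ (ΔI/Ī) = (218.8/638.4) ÷ (5610/36855) = 2.25.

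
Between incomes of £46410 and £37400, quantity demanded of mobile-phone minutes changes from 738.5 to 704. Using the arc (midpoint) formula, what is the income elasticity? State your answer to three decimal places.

ΔQ = 704 − 738.5 = -34.5; midpoint Q̄ = (738.5 + 704)/2 = 721.25.
ΔI = 37400 − 46410 = -9010; midpoint Ī = (46410 + 37400)/2 = 41905.
η = (ΔQ/Q̄) ÷ (ΔI/Ī) = (-34.5/721.25) ÷ (-9010/41905) = 0.222.

0.222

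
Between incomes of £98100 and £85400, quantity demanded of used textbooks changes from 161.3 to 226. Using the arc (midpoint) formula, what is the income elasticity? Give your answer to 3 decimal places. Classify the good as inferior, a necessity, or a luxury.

-2.414 (inferior good)

ΔQ = 226 − 161.3 = 64.7; midpoint Q̄ = (161.3 + 226)/2 = 193.65.
ΔI = 85400 − 98100 = -12700; midpoint Ī = (98100 + 85400)/2 = 91750.
η = (ΔQ/Q̄) ÷ (ΔI/Ī) = (64.7/193.65) ÷ (-12700/91750) = -2.414.
η < 0 ⇒ inferior good.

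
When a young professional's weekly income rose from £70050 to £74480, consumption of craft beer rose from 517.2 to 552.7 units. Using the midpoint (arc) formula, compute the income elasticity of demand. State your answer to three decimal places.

ΔQ = 552.7 − 517.2 = 35.5; midpoint Q̄ = (517.2 + 552.7)/2 = 534.95.
ΔI = 74480 − 70050 = 4430; midpoint Ī = (70050 + 74480)/2 = 72265.
η = (ΔQ/Q̄) ÷ (ΔI/Ī) = (35.5/534.95) ÷ (4430/72265) = 1.083.

1.083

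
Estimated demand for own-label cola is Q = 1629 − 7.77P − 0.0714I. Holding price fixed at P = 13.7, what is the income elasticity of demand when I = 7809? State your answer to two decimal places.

At P = 13.7, I = 7809: Q = 964.988.
Holding P constant, ∂Q/∂I = −0.0714.
η_I = (∂Q/∂I)·(I/Q) = -0.0714 × (7809/964.988) = -0.58.

-0.58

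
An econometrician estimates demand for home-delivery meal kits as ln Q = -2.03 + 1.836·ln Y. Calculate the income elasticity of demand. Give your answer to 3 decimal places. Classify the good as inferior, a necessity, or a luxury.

1.836 (luxury)

In a log-linear demand, the coefficient on ln Y is the income elasticity.
So η = 1.836.
η > 1 ⇒ luxury.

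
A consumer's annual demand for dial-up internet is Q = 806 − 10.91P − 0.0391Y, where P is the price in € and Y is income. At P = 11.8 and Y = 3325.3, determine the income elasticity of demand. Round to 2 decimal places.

At P = 11.8, Y = 3325.3: Q = 547.243.
Holding P constant, ∂Q/∂Y = −0.0391.
η_Y = (∂Q/∂Y)·(Y/Q) = -0.0391 × (3325.3/547.243) = -0.24.

-0.24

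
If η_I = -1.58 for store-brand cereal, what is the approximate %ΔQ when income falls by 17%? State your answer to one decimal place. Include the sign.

26.9%

%ΔQ ≈ η × %ΔI = -1.58 × (-17%) = 26.9%.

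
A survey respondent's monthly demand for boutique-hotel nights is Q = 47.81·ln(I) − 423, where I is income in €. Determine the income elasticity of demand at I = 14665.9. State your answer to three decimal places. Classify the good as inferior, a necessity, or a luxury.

At I = 14665.9: Q = 35.655.
dQ/dI = 47.81/I = 0.00325994 at this income.
η = (dQ/dI)·(I/Q) = 0.00325994 × (14665.9/35.655) = 1.341.
Since η > 1, the good is a luxury.

1.341 (luxury)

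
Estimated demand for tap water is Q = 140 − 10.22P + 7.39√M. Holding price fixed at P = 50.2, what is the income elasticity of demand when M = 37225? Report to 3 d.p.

0.677

At P = 50.2, M = 37225: Q = 1052.766.
Holding P constant, ∂Q/∂M = 7.39/(2√M) = 0.0191512.
η_M = (∂Q/∂M)·(M/Q) = 0.0191512 × (37225/1052.766) = 0.677.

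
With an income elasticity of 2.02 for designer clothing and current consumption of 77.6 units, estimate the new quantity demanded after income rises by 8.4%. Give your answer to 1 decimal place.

%ΔQ ≈ η × %ΔI = 2.02 × 8.4% = 16.968%.
New Q ≈ 77.6 × (1 + 0.16968) = 90.8.

90.8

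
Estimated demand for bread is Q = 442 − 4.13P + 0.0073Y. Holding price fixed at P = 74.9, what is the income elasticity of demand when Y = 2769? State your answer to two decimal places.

0.13

At P = 74.9, Y = 2769: Q = 152.877.
Holding P constant, ∂Q/∂Y = 0.0073.
η_Y = (∂Q/∂Y)·(Y/Q) = 0.0073 × (2769/152.877) = 0.13.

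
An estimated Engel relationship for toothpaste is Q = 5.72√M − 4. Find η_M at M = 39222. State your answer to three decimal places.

At M = 39222: Q = 1128.820.
dQ/dM = 5.72/(2√M) = 0.0144411 at this income.
η = (dQ/dM)·(M/Q) = 0.0144411 × (39222/1128.820) = 0.502.

0.502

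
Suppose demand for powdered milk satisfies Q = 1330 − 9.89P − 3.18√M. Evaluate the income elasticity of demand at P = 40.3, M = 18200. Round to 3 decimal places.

-0.427

At P = 40.3, M = 18200: Q = 502.428.
Holding P constant, ∂Q/∂M = -3.18/(2√M) = -0.0117859.
η_M = (∂Q/∂M)·(M/Q) = -0.0117859 × (18200/502.428) = -0.427.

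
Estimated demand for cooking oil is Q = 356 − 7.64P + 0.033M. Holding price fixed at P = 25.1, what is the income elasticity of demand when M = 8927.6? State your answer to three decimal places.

0.642

At P = 25.1, M = 8927.6: Q = 458.847.
Holding P constant, ∂Q/∂M = 0.033.
η_M = (∂Q/∂M)·(M/Q) = 0.033 × (8927.6/458.847) = 0.642.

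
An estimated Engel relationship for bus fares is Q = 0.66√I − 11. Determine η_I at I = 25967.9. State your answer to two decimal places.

At I = 25967.9: Q = 95.356.
dQ/dI = 0.66/(2√I) = 0.00204784 at this income.
η = (dQ/dI)·(I/Q) = 0.00204784 × (25967.9/95.356) = 0.56.

0.56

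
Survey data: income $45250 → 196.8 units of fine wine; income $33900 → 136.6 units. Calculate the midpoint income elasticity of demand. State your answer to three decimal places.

ΔQ = 136.6 − 196.8 = -60.2; midpoint Q̄ = (196.8 + 136.6)/2 = 166.7.
ΔI = 33900 − 45250 = -11350; midpoint Ī = (45250 + 33900)/2 = 39575.
η = (ΔQ/Q̄) ÷ (ΔI/Ī) = (-60.2/166.7) ÷ (-11350/39575) = 1.259.

1.259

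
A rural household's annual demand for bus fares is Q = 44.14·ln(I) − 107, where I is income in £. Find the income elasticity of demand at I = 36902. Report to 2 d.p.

0.12

At I = 36902: Q = 357.177.
dQ/dI = 44.14/I = 0.00119614 at this income.
η = (dQ/dI)·(I/Q) = 0.00119614 × (36902/357.177) = 0.12.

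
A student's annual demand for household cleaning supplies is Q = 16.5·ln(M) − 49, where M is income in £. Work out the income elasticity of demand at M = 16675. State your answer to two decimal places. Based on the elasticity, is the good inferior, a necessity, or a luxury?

At M = 16675: Q = 111.407.
dQ/dM = 16.5/M = 0.000989505 at this income.
η = (dQ/dM)·(M/Q) = 0.000989505 × (16675/111.407) = 0.15.
Since 0 < η < 1, the good is a necessity.

0.15 (necessity)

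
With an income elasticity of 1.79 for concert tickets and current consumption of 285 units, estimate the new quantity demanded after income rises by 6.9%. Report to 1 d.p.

%ΔQ ≈ η × %ΔI = 1.79 × 6.9% = 12.351%.
New Q ≈ 285 × (1 + 0.12351) = 320.2.

320.2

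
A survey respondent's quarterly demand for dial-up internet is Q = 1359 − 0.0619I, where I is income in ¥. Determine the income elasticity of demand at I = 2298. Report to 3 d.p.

-0.117

At I = 2298: Q = 1216.754.
dQ/dI = −0.0619.
η = (dQ/dI)·(I/Q) = -0.0619 × (2298/1216.754) = -0.117.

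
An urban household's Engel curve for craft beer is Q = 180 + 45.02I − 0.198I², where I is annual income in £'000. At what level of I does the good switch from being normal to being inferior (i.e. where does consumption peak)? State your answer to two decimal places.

dQ/dI = 45.02 − 0.396I.
The good is inferior where dQ/dI < 0. Setting dQ/dI = 0 gives I = 45.02 / 0.396 = 113.69.

113.69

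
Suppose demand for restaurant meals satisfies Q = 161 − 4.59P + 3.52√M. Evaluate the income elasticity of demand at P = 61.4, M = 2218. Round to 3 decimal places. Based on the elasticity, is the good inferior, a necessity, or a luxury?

At P = 61.4, M = 2218: Q = 44.951.
Holding P constant, ∂Q/∂M = 3.52/(2√M) = 0.0373708.
η_M = (∂Q/∂M)·(M/Q) = 0.0373708 × (2218/44.951) = 1.844.
Since η > 1, this is a luxury.

1.844 (luxury)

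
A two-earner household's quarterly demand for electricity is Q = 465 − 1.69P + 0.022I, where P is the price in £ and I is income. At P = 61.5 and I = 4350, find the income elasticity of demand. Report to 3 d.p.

0.210

At P = 61.5, I = 4350: Q = 456.765.
Holding P constant, ∂Q/∂I = 0.022.
η_I = (∂Q/∂I)·(I/Q) = 0.022 × (4350/456.765) = 0.210.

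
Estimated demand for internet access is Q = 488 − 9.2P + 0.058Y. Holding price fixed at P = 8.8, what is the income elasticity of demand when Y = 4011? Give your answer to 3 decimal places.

0.364

At P = 8.8, Y = 4011: Q = 639.678.
Holding P constant, ∂Q/∂Y = 0.058.
η_Y = (∂Q/∂Y)·(Y/Q) = 0.058 × (4011/639.678) = 0.364.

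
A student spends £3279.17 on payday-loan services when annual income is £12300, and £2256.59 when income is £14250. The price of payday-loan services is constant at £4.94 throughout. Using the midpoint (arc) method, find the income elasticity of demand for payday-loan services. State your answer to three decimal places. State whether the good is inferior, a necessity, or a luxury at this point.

With a constant price, Q₁ = 3279.17/4.94 = 663.800 and Q₂ = 2256.59/4.94 = 456.800 (equivalently, work directly with expenditure since P cancels).
Midpoint %ΔQ = (2256.59 − 3279.17)/2767.88 = -0.36945; midpoint %ΔI = (14250 − 12300)/13275 = 0.14689.
η = -0.36945 / 0.14689 = -2.515.
η < 0 ⇒ inferior good.

-2.515 (inferior good)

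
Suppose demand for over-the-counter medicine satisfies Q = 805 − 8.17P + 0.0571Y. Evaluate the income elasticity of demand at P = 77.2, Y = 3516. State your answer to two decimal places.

At P = 77.2, Y = 3516: Q = 375.040.
Holding P constant, ∂Q/∂Y = 0.0571.
η_Y = (∂Q/∂Y)·(Y/Q) = 0.0571 × (3516/375.040) = 0.54.

0.54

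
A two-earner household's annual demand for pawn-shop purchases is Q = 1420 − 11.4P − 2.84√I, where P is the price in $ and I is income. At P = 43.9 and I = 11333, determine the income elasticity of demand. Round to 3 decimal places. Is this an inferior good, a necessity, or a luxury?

At P = 43.9, I = 11333: Q = 617.203.
Holding P constant, ∂Q/∂I = -2.84/(2√I) = -0.0133388.
η_I = (∂Q/∂I)·(I/Q) = -0.0133388 × (11333/617.203) = -0.245.
Since η < 0, this is an inferior good.

-0.245 (inferior good)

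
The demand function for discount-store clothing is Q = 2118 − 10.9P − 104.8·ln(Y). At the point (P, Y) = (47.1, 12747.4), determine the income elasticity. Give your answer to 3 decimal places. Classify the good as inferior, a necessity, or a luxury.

At P = 47.1, Y = 12747.4: Q = 613.927.
Holding P constant, ∂Q/∂Y = -104.8/Y = -0.00822128.
η_Y = (∂Q/∂Y)·(Y/Q) = -0.00822128 × (12747.4/613.927) = -0.171.
Since η < 0, this is an inferior good.

-0.171 (inferior good)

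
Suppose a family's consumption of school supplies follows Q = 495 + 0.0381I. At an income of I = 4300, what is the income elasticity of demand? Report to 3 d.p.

At I = 4300: Q = 658.830.
dQ/dI = 0.0381.
η = (dQ/dI)·(I/Q) = 0.0381 × (4300/658.830) = 0.249.

0.249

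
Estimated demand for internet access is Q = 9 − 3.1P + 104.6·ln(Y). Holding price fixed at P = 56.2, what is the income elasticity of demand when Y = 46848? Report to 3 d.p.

At P = 56.2, Y = 46848: Q = 959.718.
Holding P constant, ∂Q/∂Y = 104.6/Y = 0.00223275.
η_Y = (∂Q/∂Y)·(Y/Q) = 0.00223275 × (46848/959.718) = 0.109.

0.109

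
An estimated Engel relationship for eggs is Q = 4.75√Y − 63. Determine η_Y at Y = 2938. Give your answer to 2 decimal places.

0.66

At Y = 2938: Q = 194.466.
dQ/dY = 4.75/(2√Y) = 0.0438165 at this income.
η = (dQ/dY)·(Y/Q) = 0.0438165 × (2938/194.466) = 0.66.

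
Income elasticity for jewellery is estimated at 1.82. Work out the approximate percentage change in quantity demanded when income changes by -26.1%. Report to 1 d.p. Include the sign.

-47.5%

%ΔQ ≈ η × %ΔI = 1.82 × (-26.1%) = -47.5%.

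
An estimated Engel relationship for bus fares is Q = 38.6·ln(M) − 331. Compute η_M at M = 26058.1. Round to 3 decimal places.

0.628

At M = 26058.1: Q = 61.488.
dQ/dM = 38.6/M = 0.00148131 at this income.
η = (dQ/dM)·(M/Q) = 0.00148131 × (26058.1/61.488) = 0.628.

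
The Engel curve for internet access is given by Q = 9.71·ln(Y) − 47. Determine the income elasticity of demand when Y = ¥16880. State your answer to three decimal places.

0.204

At Y = 16880: Q = 47.516.
dQ/dY = 9.71/Y = 0.000575237 at this income.
η = (dQ/dY)·(Y/Q) = 0.000575237 × (16880/47.516) = 0.204.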